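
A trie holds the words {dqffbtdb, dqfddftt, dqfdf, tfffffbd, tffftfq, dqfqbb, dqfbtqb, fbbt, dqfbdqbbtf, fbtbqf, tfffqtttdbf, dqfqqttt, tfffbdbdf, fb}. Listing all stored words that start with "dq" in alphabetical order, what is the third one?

DFS of the "dq" subtree visits, in order: "dqfbdqbbtf", "dqfbtqb", "dqfddftt", "dqfdf", "dqffbtdb", "dqfqbb", "dqfqqttt"
The 3rd is dqfddftt.

dqfddftt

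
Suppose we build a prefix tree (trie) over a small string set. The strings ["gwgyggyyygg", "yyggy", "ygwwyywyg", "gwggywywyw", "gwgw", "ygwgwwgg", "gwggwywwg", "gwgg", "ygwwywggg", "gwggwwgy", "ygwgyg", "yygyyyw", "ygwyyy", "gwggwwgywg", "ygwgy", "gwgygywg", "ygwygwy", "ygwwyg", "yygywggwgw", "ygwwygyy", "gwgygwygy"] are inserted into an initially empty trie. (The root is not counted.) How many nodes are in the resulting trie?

Insert word by word; a character creates a node only if that edge doesn't already exist:
  "gwgyggyyygg" → 11 new (g, w, g, y, g, g, y, y, y, g, g)
  "yyggy" → 5 new (y, y, g, g, y)
  "ygwwyywyg" → prefix "y" already present; 8 new (g, w, w, y, y, w, y, g)
  "gwggywywyw" → prefix "gwg" already present; 7 new (g, y, w, y, w, y, w)
  "gwgw" → prefix "gwg" already present; 1 new (w)
  "ygwgwwgg" → prefix "ygw" already present; 5 new (g, w, w, g, g)
  "gwggwywwg" → prefix "gwgg" already present; 5 new (w, y, w, w, g)
  "gwgg" → prefix "gwgg" already present; 0 new (none)
  "ygwwywggg" → prefix "ygwwy" already present; 4 new (w, g, g, g)
  "gwggwwgy" → prefix "gwggw" already present; 3 new (w, g, y)
  "ygwgyg" → prefix "ygwg" already present; 2 new (y, g)
  "yygyyyw" → prefix "yyg" already present; 4 new (y, y, y, w)
  "ygwyyy" → prefix "ygw" already present; 3 new (y, y, y)
  "gwggwwgywg" → prefix "gwggwwgy" already present; 2 new (w, g)
  "ygwgy" → prefix "ygwgy" already present; 0 new (none)
  "gwgygywg" → prefix "gwgyg" already present; 3 new (y, w, g)
  "ygwygwy" → prefix "ygwy" already present; 3 new (g, w, y)
  "ygwwyg" → prefix "ygwwy" already present; 1 new (g)
  "yygywggwgw" → prefix "yygy" already present; 6 new (w, g, g, w, g, w)
  "ygwwygyy" → prefix "ygwwyg" already present; 2 new (y, y)
  "gwgygwygy" → prefix "gwgyg" already present; 4 new (w, y, g, y)
Total nodes = 11 + 5 + 8 + 7 + 1 + 5 + 5 + 0 + 4 + 3 + 2 + 4 + 3 + 2 + 0 + 3 + 3 + 1 + 6 + 2 + 4 = 79

79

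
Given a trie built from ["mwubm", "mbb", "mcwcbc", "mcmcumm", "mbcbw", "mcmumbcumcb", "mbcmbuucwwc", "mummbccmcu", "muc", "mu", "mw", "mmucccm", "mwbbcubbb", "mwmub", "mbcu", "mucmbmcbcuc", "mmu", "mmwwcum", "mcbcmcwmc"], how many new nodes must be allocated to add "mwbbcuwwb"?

3

Walking "mwbbcuwwb" from the root, the first 6 characters ("mwbbcu") follow existing edges; "w" is the first miss.
New nodes needed: |"mwbbcuwwb"| − 6 = 9 − 6 = 3.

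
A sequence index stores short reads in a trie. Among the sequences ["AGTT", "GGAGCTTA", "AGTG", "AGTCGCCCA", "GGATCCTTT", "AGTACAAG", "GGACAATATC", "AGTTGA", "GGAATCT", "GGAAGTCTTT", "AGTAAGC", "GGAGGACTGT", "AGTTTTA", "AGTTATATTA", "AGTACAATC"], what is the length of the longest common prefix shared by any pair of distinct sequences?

The deepest shared node is where two words last agree before diverging.
e.g. "AGTACAAG" and "AGTACAATC" share the prefix "AGTACAA" of length 7; no pair shares a longer one.
Longest shared-prefix length: 7

7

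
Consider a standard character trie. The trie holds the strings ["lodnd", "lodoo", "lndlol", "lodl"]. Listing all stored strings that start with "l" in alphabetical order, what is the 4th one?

Filter for "l…" and sort: "lndlol", "lodl", "lodnd", "lodoo"
Position 4: lodoo

lodoo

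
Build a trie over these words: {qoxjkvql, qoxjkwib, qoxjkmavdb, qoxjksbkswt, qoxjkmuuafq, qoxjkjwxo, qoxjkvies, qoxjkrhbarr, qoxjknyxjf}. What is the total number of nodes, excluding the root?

Count nodes per top-level branch (shared prefixes stored once):
  'q'-branch (qoxjkjwxo, qoxjkmavdb, qoxjkmuuafq, qoxjknyxjf, qoxjkrhbarr, qoxjksbkswt, qoxjkvies, qoxjkvql, qoxjkwib): 45 nodes
Sum: 45

45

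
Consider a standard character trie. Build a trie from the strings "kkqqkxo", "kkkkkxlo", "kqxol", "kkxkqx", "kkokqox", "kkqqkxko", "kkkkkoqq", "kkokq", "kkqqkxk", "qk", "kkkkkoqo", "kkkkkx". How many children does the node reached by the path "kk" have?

4

Follow the path "kk" to its node, then look at its outgoing edges.
Distinct next characters after "kk": k, o, q, x.
That node has 4 child edges.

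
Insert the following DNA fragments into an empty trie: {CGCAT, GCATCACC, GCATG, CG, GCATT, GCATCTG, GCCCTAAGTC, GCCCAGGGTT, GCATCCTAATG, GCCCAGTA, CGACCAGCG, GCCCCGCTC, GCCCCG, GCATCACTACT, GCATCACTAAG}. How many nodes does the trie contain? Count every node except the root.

Insert word by word; a character creates a node only if that edge doesn't already exist:
  "CGCAT" → 5 new (C, G, C, A, T)
  "GCATCACC" → 8 new (G, C, A, T, C, A, C, C)
  "GCATG" → prefix "GCAT" already present; 1 new (G)
  "CG" → prefix "CG" already present; 0 new (none)
  "GCATT" → prefix "GCAT" already present; 1 new (T)
  "GCATCTG" → prefix "GCATC" already present; 2 new (T, G)
  "GCCCTAAGTC" → prefix "GC" already present; 8 new (C, C, T, A, A, G, T, C)
  "GCCCAGGGTT" → prefix "GCCC" already present; 6 new (A, G, G, G, T, T)
  "GCATCCTAATG" → prefix "GCATC" already present; 6 new (C, T, A, A, T, G)
  "GCCCAGTA" → prefix "GCCCAG" already present; 2 new (T, A)
  "CGACCAGCG" → prefix "CG" already present; 7 new (A, C, C, A, G, C, G)
  "GCCCCGCTC" → prefix "GCCC" already present; 5 new (C, G, C, T, C)
  "GCCCCG" → prefix "GCCCCG" already present; 0 new (none)
  "GCATCACTACT" → prefix "GCATCAC" already present; 4 new (T, A, C, T)
  "GCATCACTAAG" → prefix "GCATCACTA" already present; 2 new (A, G)
Total nodes = 5 + 8 + 1 + 0 + 1 + 2 + 8 + 6 + 6 + 2 + 7 + 5 + 0 + 4 + 2 = 57

57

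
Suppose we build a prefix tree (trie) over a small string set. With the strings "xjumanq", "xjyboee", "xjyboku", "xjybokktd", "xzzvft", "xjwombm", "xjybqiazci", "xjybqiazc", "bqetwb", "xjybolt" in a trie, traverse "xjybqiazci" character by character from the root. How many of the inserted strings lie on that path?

Traverse "xjybqiazci" character by character; count nodes along the way that are marked as word ends.
Prefixes of the query that are stored words: "xjybqiazc", "xjybqiazci"
Count: 2

2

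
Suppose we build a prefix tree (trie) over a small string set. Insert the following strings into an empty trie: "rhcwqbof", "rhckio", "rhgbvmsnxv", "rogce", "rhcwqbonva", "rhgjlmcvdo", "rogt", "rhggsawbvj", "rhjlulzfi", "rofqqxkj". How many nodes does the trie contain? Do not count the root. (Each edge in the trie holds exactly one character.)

54

Count nodes per top-level branch (shared prefixes stored once):
  'r'-branch (rhckio, rhcwqbof, rhcwqbonva, rhgbvmsnxv, rhggsawbvj, rhgjlmcvdo, rhjlulzfi, rofqqxkj, rogce, rogt): 54 nodes
Sum: 54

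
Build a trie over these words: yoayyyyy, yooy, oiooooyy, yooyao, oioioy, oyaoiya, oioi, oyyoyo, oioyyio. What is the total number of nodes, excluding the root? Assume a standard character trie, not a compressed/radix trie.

Insert word by word; a character creates a node only if that edge doesn't already exist:
  "yoayyyyy" → 8 new (y, o, a, y, y, y, y, y)
  "yooy" → prefix "yo" already present; 2 new (o, y)
  "oiooooyy" → 8 new (o, i, o, o, o, o, y, y)
  "yooyao" → prefix "yooy" already present; 2 new (a, o)
  "oioioy" → prefix "oio" already present; 3 new (i, o, y)
  "oyaoiya" → prefix "o" already present; 6 new (y, a, o, i, y, a)
  "oioi" → prefix "oioi" already present; 0 new (none)
  "oyyoyo" → prefix "oy" already present; 4 new (y, o, y, o)
  "oioyyio" → prefix "oio" already present; 4 new (y, y, i, o)
Total nodes = 8 + 2 + 8 + 2 + 3 + 6 + 0 + 4 + 4 = 37

37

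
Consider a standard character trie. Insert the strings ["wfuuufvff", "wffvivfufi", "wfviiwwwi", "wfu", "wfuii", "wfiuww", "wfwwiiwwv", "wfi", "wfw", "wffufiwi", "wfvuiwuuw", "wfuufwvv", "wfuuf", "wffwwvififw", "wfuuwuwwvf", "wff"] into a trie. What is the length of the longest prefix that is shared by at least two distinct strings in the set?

The deepest shared node is where two words last agree before diverging.
e.g. "wfuuf" and "wfuufwvv" share the prefix "wfuuf" of length 5; no pair shares a longer one.
Longest shared-prefix length: 5

5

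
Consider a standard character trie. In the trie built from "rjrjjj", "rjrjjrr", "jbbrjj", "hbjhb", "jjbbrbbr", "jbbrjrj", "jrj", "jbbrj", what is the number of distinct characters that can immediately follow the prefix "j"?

Walk "j" from the root, arriving at one node.
Characters that immediately follow "j" among the stored strings: {b, j, r}.
That node has 3 child edges.

3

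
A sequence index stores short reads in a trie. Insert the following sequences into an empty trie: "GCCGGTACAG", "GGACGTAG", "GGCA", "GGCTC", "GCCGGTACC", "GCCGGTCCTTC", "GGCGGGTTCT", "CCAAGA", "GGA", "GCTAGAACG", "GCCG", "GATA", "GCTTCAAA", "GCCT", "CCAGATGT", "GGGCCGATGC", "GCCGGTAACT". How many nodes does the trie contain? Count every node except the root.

72

Insert word by word; a character creates a node only if that edge doesn't already exist:
  "GCCGGTACAG" → 10 new (G, C, C, G, G, T, A, C, A, G)
  "GGACGTAG" → prefix "G" already present; 7 new (G, A, C, G, T, A, G)
  "GGCA" → prefix "GG" already present; 2 new (C, A)
  "GGCTC" → prefix "GGC" already present; 2 new (T, C)
  "GCCGGTACC" → prefix "GCCGGTAC" already present; 1 new (C)
  "GCCGGTCCTTC" → prefix "GCCGGT" already present; 5 new (C, C, T, T, C)
  "GGCGGGTTCT" → prefix "GGC" already present; 7 new (G, G, G, T, T, C, T)
  "CCAAGA" → 6 new (C, C, A, A, G, A)
  "GGA" → prefix "GGA" already present; 0 new (none)
  "GCTAGAACG" → prefix "GC" already present; 7 new (T, A, G, A, A, C, G)
  "GCCG" → prefix "GCCG" already present; 0 new (none)
  "GATA" → prefix "G" already present; 3 new (A, T, A)
  "GCTTCAAA" → prefix "GCT" already present; 5 new (T, C, A, A, A)
  "GCCT" → prefix "GCC" already present; 1 new (T)
  "CCAGATGT" → prefix "CCA" already present; 5 new (G, A, T, G, T)
  "GGGCCGATGC" → prefix "GG" already present; 8 new (G, C, C, G, A, T, G, C)
  "GCCGGTAACT" → prefix "GCCGGTA" already present; 3 new (A, C, T)
Total nodes = 10 + 7 + 2 + 2 + 1 + 5 + 7 + 6 + 0 + 7 + 0 + 3 + 5 + 1 + 5 + 8 + 3 = 72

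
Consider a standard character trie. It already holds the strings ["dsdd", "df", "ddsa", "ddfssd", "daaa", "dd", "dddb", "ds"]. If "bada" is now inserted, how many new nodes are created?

"bada" shares no prefix with any stored word, so all 4 characters open new nodes.
4 − 0 = 4 new nodes.

4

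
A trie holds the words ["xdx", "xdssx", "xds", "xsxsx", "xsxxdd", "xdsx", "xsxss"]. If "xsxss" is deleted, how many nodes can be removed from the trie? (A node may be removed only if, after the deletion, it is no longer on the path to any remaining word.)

1

Walk "xsxss" from the leaf back toward the root, removing each node that no remaining word uses.
The suffix "s" (1 node) is used only by "xsxss"; the node for "xsxs" still has the child "x", so pruning stops there.
Nodes removed: 1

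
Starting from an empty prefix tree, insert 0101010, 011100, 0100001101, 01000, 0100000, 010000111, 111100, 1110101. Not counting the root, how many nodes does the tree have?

30

Trace insertions, counting only characters that open a new branch:
  "0101010" → 7 new (0, 1, 0, 1, 0, 1, 0)
  "011100" → prefix "01" already present; 4 new (1, 1, 0, 0)
  "0100001101" → prefix "010" already present; 7 new (0, 0, 0, 1, 1, 0, 1)
  "01000" → prefix "01000" already present; 0 new (none)
  "0100000" → prefix "010000" already present; 1 new (0)
  "010000111" → prefix "01000011" already present; 1 new (1)
  "111100" → 6 new (1, 1, 1, 1, 0, 0)
  "1110101" → prefix "111" already present; 4 new (0, 1, 0, 1)
Total nodes = 7 + 4 + 7 + 0 + 1 + 1 + 6 + 4 = 30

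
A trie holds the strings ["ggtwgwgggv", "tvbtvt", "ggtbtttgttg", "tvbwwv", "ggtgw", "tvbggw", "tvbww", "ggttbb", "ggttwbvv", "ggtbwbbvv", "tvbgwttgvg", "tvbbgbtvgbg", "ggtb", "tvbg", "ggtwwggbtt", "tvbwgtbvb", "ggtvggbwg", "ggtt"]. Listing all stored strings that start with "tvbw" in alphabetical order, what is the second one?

tvbww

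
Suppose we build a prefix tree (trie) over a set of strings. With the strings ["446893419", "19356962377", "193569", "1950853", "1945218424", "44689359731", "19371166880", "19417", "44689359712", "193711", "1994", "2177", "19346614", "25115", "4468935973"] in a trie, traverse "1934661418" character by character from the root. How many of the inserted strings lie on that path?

1

Traverse "1934661418" character by character; count nodes along the way that are marked as word ends.
Prefixes of the query that are stored words: "19346614"
Count: 1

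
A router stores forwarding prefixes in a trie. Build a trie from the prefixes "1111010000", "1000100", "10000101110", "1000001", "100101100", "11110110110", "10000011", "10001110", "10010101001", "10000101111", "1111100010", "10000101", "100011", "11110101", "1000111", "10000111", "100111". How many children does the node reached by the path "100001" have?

The children of the "100001" node are the distinct next characters among strings starting with "100001".
Distinct next characters after "100001": 0, 1.
That node has 2 child edges.

2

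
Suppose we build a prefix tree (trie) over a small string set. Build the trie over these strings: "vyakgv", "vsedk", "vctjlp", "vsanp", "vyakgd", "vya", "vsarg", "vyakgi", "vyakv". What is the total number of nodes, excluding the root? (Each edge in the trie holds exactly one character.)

For each word, the new-node count is its length minus the longest prefix already in the trie:
  "vyakgv" → 6 new (v, y, a, k, g, v)
  "vsedk" → prefix "v" already present; 4 new (s, e, d, k)
  "vctjlp" → prefix "v" already present; 5 new (c, t, j, l, p)
  "vsanp" → prefix "vs" already present; 3 new (a, n, p)
  "vyakgd" → prefix "vyakg" already present; 1 new (d)
  "vya" → prefix "vya" already present; 0 new (none)
  "vsarg" → prefix "vsa" already present; 2 new (r, g)
  "vyakgi" → prefix "vyakg" already present; 1 new (i)
  "vyakv" → prefix "vyak" already present; 1 new (v)
Total nodes = 6 + 4 + 5 + 3 + 1 + 0 + 2 + 1 + 1 = 23

23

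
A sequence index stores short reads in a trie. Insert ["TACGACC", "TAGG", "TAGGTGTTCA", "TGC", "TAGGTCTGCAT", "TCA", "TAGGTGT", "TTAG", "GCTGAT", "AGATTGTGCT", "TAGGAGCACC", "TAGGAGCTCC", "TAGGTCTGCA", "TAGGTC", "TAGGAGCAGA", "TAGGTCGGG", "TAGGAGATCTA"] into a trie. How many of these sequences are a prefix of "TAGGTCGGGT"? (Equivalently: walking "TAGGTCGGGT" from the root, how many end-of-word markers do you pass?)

Traverse "TAGGTCGGGT" character by character; count nodes along the way that are marked as word ends.
Prefixes of the query that are stored words: "TAGG", "TAGGTC", "TAGGTCGGG"
Count: 3

3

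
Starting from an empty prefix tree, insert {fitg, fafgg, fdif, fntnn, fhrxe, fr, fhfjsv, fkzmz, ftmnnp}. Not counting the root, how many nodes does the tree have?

Trace insertions, counting only characters that open a new branch:
  "fitg" → 4 new (f, i, t, g)
  "fafgg" → prefix "f" already present; 4 new (a, f, g, g)
  "fdif" → prefix "f" already present; 3 new (d, i, f)
  "fntnn" → prefix "f" already present; 4 new (n, t, n, n)
  "fhrxe" → prefix "f" already present; 4 new (h, r, x, e)
  "fr" → prefix "f" already present; 1 new (r)
  "fhfjsv" → prefix "fh" already present; 4 new (f, j, s, v)
  "fkzmz" → prefix "f" already present; 4 new (k, z, m, z)
  "ftmnnp" → prefix "f" already present; 5 new (t, m, n, n, p)
Total nodes = 4 + 4 + 3 + 4 + 4 + 1 + 4 + 4 + 5 = 33

33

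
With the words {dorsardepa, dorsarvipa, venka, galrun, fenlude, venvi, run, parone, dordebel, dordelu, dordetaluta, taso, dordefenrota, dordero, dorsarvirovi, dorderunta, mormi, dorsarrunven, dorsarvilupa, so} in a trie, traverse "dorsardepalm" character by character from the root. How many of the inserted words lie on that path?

Check each prefix of "dorsardepalm" against the stored set — each match is an end-marker on the path.
Prefixes of the query that are stored words: "dorsardepa"
Count: 1

1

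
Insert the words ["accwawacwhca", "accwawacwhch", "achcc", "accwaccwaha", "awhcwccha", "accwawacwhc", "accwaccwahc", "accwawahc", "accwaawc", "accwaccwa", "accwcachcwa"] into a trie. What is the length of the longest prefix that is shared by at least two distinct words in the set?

Equivalently: take the maximum, over all pairs, of their longest common prefix length.
e.g. "accwawacwhc" and "accwawacwhca" share the prefix "accwawacwhc" of length 11; no pair shares a longer one.
Longest shared-prefix length: 11

11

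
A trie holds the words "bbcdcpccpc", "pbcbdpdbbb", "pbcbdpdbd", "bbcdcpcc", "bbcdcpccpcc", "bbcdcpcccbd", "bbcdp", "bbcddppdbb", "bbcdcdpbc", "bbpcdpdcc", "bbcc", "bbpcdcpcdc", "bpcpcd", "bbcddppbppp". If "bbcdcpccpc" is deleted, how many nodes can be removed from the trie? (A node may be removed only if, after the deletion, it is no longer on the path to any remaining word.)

0

After clearing the end-marker at "bbcdcpccpc", prune upward until reaching a node still needed by another word.
Every node on "bbcdcpccpc" is still needed (e.g. by "bbcdcpccpcc"), so nothing is freed.
Nodes removed: 0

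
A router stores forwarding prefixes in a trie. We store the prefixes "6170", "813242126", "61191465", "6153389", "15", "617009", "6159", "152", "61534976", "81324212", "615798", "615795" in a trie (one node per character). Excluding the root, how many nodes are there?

38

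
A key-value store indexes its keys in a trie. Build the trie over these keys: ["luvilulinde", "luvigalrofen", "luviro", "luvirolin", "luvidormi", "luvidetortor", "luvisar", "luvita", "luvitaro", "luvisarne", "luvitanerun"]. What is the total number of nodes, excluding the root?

50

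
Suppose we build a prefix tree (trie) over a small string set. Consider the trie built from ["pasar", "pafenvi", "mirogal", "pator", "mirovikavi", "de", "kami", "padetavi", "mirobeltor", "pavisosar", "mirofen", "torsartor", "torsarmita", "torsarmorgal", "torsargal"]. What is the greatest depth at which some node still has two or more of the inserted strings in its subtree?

7

Equivalently: take the maximum, over all pairs, of their longest common prefix length.
"torsarmita" and "torsarmorgal" agree on "torsarm" (7 characters) before diverging; nothing deeper is shared.
Longest shared-prefix length: 7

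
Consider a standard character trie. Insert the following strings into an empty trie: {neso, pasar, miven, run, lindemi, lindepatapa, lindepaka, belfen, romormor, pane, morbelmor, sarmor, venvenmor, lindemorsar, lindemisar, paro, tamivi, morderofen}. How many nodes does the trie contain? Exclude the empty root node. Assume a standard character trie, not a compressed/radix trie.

93

Trace insertions, counting only characters that open a new branch:
  "neso" → 4 new (n, e, s, o)
  "pasar" → 5 new (p, a, s, a, r)
  "miven" → 5 new (m, i, v, e, n)
  "run" → 3 new (r, u, n)
  "lindemi" → 7 new (l, i, n, d, e, m, i)
  "lindepatapa" → prefix "linde" already present; 6 new (p, a, t, a, p, a)
  "lindepaka" → prefix "lindepa" already present; 2 new (k, a)
  "belfen" → 6 new (b, e, l, f, e, n)
  "romormor" → prefix "r" already present; 7 new (o, m, o, r, m, o, r)
  "pane" → prefix "pa" already present; 2 new (n, e)
  "morbelmor" → prefix "m" already present; 8 new (o, r, b, e, l, m, o, r)
  "sarmor" → 6 new (s, a, r, m, o, r)
  "venvenmor" → 9 new (v, e, n, v, e, n, m, o, r)
  "lindemorsar" → prefix "lindem" already present; 5 new (o, r, s, a, r)
  "lindemisar" → prefix "lindemi" already present; 3 new (s, a, r)
  "paro" → prefix "pa" already present; 2 new (r, o)
  "tamivi" → 6 new (t, a, m, i, v, i)
  "morderofen" → prefix "mor" already present; 7 new (d, e, r, o, f, e, n)
Total nodes = 4 + 5 + 5 + 3 + 7 + 6 + 2 + 6 + 7 + 2 + 8 + 6 + 9 + 5 + 3 + 2 + 6 + 7 = 93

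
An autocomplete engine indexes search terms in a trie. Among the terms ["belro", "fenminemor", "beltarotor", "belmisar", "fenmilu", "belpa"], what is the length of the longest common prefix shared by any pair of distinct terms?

Look for the deepest trie node that still has at least two words in its subtree.
e.g. "fenmilu" and "fenminemor" share the prefix "fenmi" of length 5; no pair shares a longer one.
Longest shared-prefix length: 5

5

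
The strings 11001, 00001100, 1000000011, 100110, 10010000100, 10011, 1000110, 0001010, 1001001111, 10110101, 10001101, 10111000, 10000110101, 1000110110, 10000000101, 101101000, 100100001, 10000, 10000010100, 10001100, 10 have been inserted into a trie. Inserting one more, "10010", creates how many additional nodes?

0

"10010" is already a full path in the trie; only an end-marker is added.
No new nodes are needed: 0.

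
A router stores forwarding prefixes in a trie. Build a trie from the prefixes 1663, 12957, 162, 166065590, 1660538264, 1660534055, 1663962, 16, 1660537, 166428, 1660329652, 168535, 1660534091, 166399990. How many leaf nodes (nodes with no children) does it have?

12

Leaves are exactly the stored words that no other stored word extends.
Those words: "12957", "162", "1660329652", "1660534055", "1660534091", "1660537", "1660538264", "166065590", "1663962", "166399990", "166428", "168535"
Leaf count: 12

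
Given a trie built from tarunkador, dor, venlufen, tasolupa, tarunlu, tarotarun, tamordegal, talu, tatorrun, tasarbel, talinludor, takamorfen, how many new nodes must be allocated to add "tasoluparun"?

3

"tasolupa" is already a path in the trie; the remaining "run" must be added.
New nodes needed: |"tasoluparun"| − 8 = 11 − 8 = 3.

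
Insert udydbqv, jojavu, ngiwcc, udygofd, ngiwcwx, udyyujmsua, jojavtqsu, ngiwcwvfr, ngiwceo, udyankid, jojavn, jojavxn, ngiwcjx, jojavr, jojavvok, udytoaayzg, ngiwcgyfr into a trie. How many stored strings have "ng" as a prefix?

6

Filter for entries beginning with "ng":
Words under "ng": ngiwcc, ngiwceo, ngiwcgyfr, ngiwcjx, ngiwcwvfr, ngiwcwx
Count: 6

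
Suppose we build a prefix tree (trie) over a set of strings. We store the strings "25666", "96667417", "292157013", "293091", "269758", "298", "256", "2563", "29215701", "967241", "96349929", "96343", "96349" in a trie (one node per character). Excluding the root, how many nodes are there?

Trace insertions, counting only characters that open a new branch:
  "25666" → 5 new (2, 5, 6, 6, 6)
  "96667417" → 8 new (9, 6, 6, 6, 7, 4, 1, 7)
  "292157013" → prefix "2" already present; 8 new (9, 2, 1, 5, 7, 0, 1, 3)
  "293091" → prefix "29" already present; 4 new (3, 0, 9, 1)
  "269758" → prefix "2" already present; 5 new (6, 9, 7, 5, 8)
  "298" → prefix "29" already present; 1 new (8)
  "256" → prefix "256" already present; 0 new (none)
  "2563" → prefix "256" already present; 1 new (3)
  "29215701" → prefix "29215701" already present; 0 new (none)
  "967241" → prefix "96" already present; 4 new (7, 2, 4, 1)
  "96349929" → prefix "96" already present; 6 new (3, 4, 9, 9, 2, 9)
  "96343" → prefix "9634" already present; 1 new (3)
  "96349" → prefix "96349" already present; 0 new (none)
Total nodes = 5 + 8 + 8 + 4 + 5 + 1 + 0 + 1 + 0 + 4 + 6 + 1 + 0 = 43

43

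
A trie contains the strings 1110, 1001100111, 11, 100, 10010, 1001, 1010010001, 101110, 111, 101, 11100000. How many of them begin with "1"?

11

Walk to "1"; the words in its subtree are exactly those with that prefix.
Words under "1": 100, 1001, 10010, 1001100111, 101, 1010010001, 101110, 11, 111, 1110, 11100000
Count: 11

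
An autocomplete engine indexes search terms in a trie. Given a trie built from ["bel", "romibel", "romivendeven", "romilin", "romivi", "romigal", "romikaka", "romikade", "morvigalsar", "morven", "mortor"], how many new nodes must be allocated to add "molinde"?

5

Walking "molinde" from the root, the first 2 characters ("mo") follow existing edges; "l" is the first miss.
New nodes needed: |"molinde"| − 2 = 7 − 2 = 5.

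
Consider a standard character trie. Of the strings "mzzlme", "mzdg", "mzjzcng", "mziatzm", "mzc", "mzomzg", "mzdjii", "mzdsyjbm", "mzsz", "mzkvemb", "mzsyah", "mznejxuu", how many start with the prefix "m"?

12

Traverse to the node for "m", then collect every word in that subtree.
Words under "m": mzc, mzdg, mzdjii, mzdsyjbm, mziatzm, mzjzcng, mzkvemb, mznejxuu, mzomzg, mzsyah, mzsz, mzzlme
Count: 12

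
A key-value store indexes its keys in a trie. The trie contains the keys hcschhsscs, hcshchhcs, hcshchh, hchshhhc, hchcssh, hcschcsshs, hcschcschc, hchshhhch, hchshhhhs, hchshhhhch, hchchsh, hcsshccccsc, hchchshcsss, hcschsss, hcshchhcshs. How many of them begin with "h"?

Filter for entries beginning with "h":
Words under "h": hchchsh, hchchshcsss, hchcssh, hchshhhc, hchshhhch, hchshhhhch, hchshhhhs, hcschcschc, hcschcsshs, hcschhsscs, hcschsss, hcshchh, hcshchhcs, hcshchhcshs, hcsshccccsc
Count: 15

15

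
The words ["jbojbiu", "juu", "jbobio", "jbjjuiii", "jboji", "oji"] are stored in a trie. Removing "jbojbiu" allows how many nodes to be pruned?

3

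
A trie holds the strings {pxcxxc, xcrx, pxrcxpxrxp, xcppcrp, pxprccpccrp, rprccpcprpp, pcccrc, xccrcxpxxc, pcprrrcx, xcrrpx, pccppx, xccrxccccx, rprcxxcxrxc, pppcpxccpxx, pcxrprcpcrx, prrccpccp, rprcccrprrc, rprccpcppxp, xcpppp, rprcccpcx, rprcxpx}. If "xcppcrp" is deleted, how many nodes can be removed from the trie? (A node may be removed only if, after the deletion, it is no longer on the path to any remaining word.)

After clearing the end-marker at "xcppcrp", prune upward until reaching a node still needed by another word.
The suffix "crp" (3 nodes) is used only by "xcppcrp"; the node for "xcpp" still has the child "p", so pruning stops there.
Nodes removed: 3

3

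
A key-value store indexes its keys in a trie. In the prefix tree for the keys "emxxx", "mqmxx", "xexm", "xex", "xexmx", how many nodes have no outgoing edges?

A leaf is a node with no children — equivalently, the end of a word that is not a proper prefix of any other stored word.
Those words: "emxxx", "mqmxx", "xexmx"
Leaf count: 3

3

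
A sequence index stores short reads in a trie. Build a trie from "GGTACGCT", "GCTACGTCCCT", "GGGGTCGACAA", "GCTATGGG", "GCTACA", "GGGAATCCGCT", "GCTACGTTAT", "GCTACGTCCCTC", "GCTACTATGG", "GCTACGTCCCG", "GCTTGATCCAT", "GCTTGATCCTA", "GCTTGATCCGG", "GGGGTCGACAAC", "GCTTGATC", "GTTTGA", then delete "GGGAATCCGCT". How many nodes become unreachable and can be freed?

8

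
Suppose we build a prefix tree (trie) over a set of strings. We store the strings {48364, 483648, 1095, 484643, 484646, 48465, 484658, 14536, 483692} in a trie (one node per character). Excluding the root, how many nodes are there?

Trace insertions, counting only characters that open a new branch:
  "48364" → 5 new (4, 8, 3, 6, 4)
  "483648" → prefix "48364" already present; 1 new (8)
  "1095" → 4 new (1, 0, 9, 5)
  "484643" → prefix "48" already present; 4 new (4, 6, 4, 3)
  "484646" → prefix "48464" already present; 1 new (6)
  "48465" → prefix "4846" already present; 1 new (5)
  "484658" → prefix "48465" already present; 1 new (8)
  "14536" → prefix "1" already present; 4 new (4, 5, 3, 6)
  "483692" → prefix "4836" already present; 2 new (9, 2)
Total nodes = 5 + 1 + 4 + 4 + 1 + 1 + 1 + 4 + 2 = 23

23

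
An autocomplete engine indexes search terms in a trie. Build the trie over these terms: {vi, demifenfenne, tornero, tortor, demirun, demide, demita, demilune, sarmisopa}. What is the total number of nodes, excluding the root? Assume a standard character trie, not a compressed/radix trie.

44

For each word, the new-node count is its length minus the longest prefix already in the trie:
  "vi" → 2 new (v, i)
  "demifenfenne" → 12 new (d, e, m, i, f, e, n, f, e, n, n, e)
  "tornero" → 7 new (t, o, r, n, e, r, o)
  "tortor" → prefix "tor" already present; 3 new (t, o, r)
  "demirun" → prefix "demi" already present; 3 new (r, u, n)
  "demide" → prefix "demi" already present; 2 new (d, e)
  "demita" → prefix "demi" already present; 2 new (t, a)
  "demilune" → prefix "demi" already present; 4 new (l, u, n, e)
  "sarmisopa" → 9 new (s, a, r, m, i, s, o, p, a)
Total nodes = 2 + 12 + 7 + 3 + 3 + 2 + 2 + 4 + 9 = 44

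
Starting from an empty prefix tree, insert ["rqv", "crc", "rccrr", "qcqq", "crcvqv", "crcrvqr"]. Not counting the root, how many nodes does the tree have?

Trie structure (* marks end of a word):
(root)
├─ c
│  └─ r
│     └─ c *
│        ├─ r
│        │  └─ v
│        │     └─ q
│        │        └─ r *
│        └─ v
│           └─ q
│              └─ v *
├─ q
│  └─ c
│     └─ q
│        └─ q *
└─ r
   ├─ c
   │  └─ c
   │     └─ r
   │        └─ r *
   └─ q
      └─ v *
Counting every labelled node above: 21.

21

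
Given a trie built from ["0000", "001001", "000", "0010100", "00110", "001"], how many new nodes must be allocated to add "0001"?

The longest prefix of "0001" already in the trie is "000" (length 3).
New nodes needed: |"0001"| − 3 = 4 − 3 = 1.

1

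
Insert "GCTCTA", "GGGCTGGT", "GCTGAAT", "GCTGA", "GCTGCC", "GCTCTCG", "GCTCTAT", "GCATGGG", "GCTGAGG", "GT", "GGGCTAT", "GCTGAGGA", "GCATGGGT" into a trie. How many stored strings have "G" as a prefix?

Traverse to the node for "G", then collect every word in that subtree.
Words under "G": GCATGGG, GCATGGGT, GCTCTA, GCTCTAT, GCTCTCG, GCTGA, GCTGAAT, GCTGAGG, GCTGAGGA, GCTGCC, GGGCTAT, GGGCTGGT, GT
Count: 13

13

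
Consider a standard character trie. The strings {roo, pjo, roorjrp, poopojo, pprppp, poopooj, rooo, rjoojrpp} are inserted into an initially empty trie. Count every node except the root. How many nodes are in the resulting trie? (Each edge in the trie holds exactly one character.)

31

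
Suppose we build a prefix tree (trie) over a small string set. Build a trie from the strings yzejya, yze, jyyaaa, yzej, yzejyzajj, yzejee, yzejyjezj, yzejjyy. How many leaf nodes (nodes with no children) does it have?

A leaf is a node with no children — equivalently, the end of a word that is not a proper prefix of any other stored word.
Those words: "jyyaaa", "yzejee", "yzejjyy", "yzejya", "yzejyjezj", "yzejyzajj"
Leaf count: 6

6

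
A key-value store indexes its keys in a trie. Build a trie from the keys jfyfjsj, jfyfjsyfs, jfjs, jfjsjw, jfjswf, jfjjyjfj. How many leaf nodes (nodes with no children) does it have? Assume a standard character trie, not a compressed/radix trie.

5

Leaves are exactly the stored words that no other stored word extends.
Those words: "jfjjyjfj", "jfjsjw", "jfjswf", "jfyfjsj", "jfyfjsyfs"
Leaf count: 5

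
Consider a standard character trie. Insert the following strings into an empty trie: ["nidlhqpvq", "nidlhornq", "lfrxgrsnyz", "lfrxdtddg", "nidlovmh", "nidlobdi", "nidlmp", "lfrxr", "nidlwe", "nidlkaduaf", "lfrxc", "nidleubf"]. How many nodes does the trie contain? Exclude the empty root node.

51

Count nodes per top-level branch (shared prefixes stored once):
  'l'-branch (lfrxc, lfrxdtddg, lfrxgrsnyz, lfrxr): 17 nodes
  'n'-branch (nidleubf, nidlhornq, nidlhqpvq, nidlkaduaf, nidlmp, nidlobdi, nidlovmh, nidlwe): 34 nodes
Sum: 51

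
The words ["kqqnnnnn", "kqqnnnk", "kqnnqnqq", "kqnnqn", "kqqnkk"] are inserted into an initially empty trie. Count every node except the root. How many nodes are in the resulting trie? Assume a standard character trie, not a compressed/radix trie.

17

Trie structure (* marks end of a word):
(root)
└─ k
   └─ q
      ├─ n
      │  └─ n
      │     └─ q
      │        └─ n *
      │           └─ q
      │              └─ q *
      └─ q
         └─ n
            ├─ k
            │  └─ k *
            └─ n
               └─ n
                  ├─ k *
                  └─ n
                     └─ n *
Counting every labelled node above: 17.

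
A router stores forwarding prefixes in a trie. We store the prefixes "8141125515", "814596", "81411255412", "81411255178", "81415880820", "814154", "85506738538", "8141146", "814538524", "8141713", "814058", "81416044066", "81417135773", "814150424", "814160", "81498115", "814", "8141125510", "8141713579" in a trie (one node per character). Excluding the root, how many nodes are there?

Insert word by word; a character creates a node only if that edge doesn't already exist:
  "8141125515" → 10 new (8, 1, 4, 1, 1, 2, 5, 5, 1, 5)
  "814596" → prefix "814" already present; 3 new (5, 9, 6)
  "81411255412" → prefix "81411255" already present; 3 new (4, 1, 2)
  "81411255178" → prefix "814112551" already present; 2 new (7, 8)
  "81415880820" → prefix "8141" already present; 7 new (5, 8, 8, 0, 8, 2, 0)
  "814154" → prefix "81415" already present; 1 new (4)
  "85506738538" → prefix "8" already present; 10 new (5, 5, 0, 6, 7, 3, 8, 5, 3, 8)
  "8141146" → prefix "81411" already present; 2 new (4, 6)
  "814538524" → prefix "8145" already present; 5 new (3, 8, 5, 2, 4)
  "8141713" → prefix "8141" already present; 3 new (7, 1, 3)
  "814058" → prefix "814" already present; 3 new (0, 5, 8)
  "81416044066" → prefix "8141" already present; 7 new (6, 0, 4, 4, 0, 6, 6)
  "81417135773" → prefix "8141713" already present; 4 new (5, 7, 7, 3)
  "814150424" → prefix "81415" already present; 4 new (0, 4, 2, 4)
  "814160" → prefix "814160" already present; 0 new (none)
  "81498115" → prefix "814" already present; 5 new (9, 8, 1, 1, 5)
  "814" → prefix "814" already present; 0 new (none)
  "8141125510" → prefix "814112551" already present; 1 new (0)
  "8141713579" → prefix "814171357" already present; 1 new (9)
Total nodes = 10 + 3 + 3 + 2 + 7 + 1 + 10 + 2 + 5 + 3 + 3 + 7 + 4 + 4 + 0 + 5 + 0 + 1 + 1 = 71

71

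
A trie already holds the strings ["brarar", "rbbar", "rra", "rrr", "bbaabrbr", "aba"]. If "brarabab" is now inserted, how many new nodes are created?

3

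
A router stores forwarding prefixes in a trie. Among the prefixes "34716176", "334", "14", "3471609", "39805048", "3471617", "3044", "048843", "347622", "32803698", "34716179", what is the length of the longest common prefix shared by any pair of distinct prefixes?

The deepest shared node is where two words last agree before diverging.
e.g. "3471617" and "34716176" share the prefix "3471617" of length 7; no pair shares a longer one.
Longest shared-prefix length: 7

7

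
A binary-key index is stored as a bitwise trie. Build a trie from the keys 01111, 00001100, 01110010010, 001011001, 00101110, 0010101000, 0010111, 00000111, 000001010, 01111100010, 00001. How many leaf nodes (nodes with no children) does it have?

8

A leaf is a node with no children — equivalently, the end of a word that is not a proper prefix of any other stored word.
Those words: "000001010", "00000111", "00001100", "0010101000", "001011001", "00101110", "01110010010", "01111100010"
Leaf count: 8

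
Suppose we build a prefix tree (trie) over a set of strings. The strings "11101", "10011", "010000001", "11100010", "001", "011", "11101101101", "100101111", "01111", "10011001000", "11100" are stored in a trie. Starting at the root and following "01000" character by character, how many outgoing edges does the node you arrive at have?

1

Follow the path "01000" to its node, then look at its outgoing edges.
Distinct next characters after "01000": 0.
That node has 1 child edge.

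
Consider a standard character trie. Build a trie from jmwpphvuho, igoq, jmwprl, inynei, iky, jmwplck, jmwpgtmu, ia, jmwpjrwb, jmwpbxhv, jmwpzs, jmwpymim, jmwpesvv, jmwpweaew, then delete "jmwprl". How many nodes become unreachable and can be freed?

2

A node on "jmwprl"'s path can go only if nothing else ends at it or branches off below it.
The suffix "rl" (2 nodes) is used only by "jmwprl"; the node for "jmwp" still has the child "p", so pruning stops there.
Nodes removed: 2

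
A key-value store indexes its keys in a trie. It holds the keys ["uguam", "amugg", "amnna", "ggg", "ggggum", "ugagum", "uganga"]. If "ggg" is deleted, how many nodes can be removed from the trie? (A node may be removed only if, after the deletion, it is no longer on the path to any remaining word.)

0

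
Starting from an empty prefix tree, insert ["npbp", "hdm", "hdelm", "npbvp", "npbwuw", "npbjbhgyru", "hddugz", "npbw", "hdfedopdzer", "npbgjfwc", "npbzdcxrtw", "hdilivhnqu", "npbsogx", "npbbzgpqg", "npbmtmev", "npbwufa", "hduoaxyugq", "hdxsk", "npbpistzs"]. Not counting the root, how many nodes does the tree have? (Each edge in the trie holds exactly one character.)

88

For each word, the new-node count is its length minus the longest prefix already in the trie:
  "npbp" → 4 new (n, p, b, p)
  "hdm" → 3 new (h, d, m)
  "hdelm" → prefix "hd" already present; 3 new (e, l, m)
  "npbvp" → prefix "npb" already present; 2 new (v, p)
  "npbwuw" → prefix "npb" already present; 3 new (w, u, w)
  "npbjbhgyru" → prefix "npb" already present; 7 new (j, b, h, g, y, r, u)
  "hddugz" → prefix "hd" already present; 4 new (d, u, g, z)
  "npbw" → prefix "npbw" already present; 0 new (none)
  "hdfedopdzer" → prefix "hd" already present; 9 new (f, e, d, o, p, d, z, e, r)
  "npbgjfwc" → prefix "npb" already present; 5 new (g, j, f, w, c)
  "npbzdcxrtw" → prefix "npb" already present; 7 new (z, d, c, x, r, t, w)
  "hdilivhnqu" → prefix "hd" already present; 8 new (i, l, i, v, h, n, q, u)
  "npbsogx" → prefix "npb" already present; 4 new (s, o, g, x)
  "npbbzgpqg" → prefix "npb" already present; 6 new (b, z, g, p, q, g)
  "npbmtmev" → prefix "npb" already present; 5 new (m, t, m, e, v)
  "npbwufa" → prefix "npbwu" already present; 2 new (f, a)
  "hduoaxyugq" → prefix "hd" already present; 8 new (u, o, a, x, y, u, g, q)
  "hdxsk" → prefix "hd" already present; 3 new (x, s, k)
  "npbpistzs" → prefix "npbp" already present; 5 new (i, s, t, z, s)
Total nodes = 4 + 3 + 3 + 2 + 3 + 7 + 4 + 0 + 9 + 5 + 7 + 8 + 4 + 6 + 5 + 2 + 8 + 3 + 5 = 88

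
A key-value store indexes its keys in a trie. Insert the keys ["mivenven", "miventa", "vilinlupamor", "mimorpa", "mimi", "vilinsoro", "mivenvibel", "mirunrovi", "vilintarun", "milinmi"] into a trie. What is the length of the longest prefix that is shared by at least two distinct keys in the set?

6

Equivalently: take the maximum, over all pairs, of their longest common prefix length.
"mivenven" and "mivenvibel" agree on "mivenv" (6 characters) before diverging; nothing deeper is shared.
Longest shared-prefix length: 6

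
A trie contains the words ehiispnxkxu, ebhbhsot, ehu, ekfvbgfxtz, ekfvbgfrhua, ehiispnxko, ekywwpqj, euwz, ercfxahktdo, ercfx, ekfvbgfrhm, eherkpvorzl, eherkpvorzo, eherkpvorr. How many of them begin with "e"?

Walk to "e"; the words in its subtree are exactly those with that prefix.
Words under "e": ebhbhsot, eherkpvorr, eherkpvorzl, eherkpvorzo, ehiispnxko, ehiispnxkxu, ehu, ekfvbgfrhm, ekfvbgfrhua, ekfvbgfxtz, ekywwpqj, ercfx, ercfxahktdo, euwz
Count: 14

14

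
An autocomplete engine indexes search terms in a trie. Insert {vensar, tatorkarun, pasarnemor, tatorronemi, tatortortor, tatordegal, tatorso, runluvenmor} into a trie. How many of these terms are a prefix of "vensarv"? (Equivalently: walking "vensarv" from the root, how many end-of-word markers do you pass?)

1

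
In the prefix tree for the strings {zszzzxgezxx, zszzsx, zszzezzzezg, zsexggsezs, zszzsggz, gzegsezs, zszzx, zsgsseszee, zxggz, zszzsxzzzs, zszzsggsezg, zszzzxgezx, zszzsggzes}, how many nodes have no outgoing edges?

10

A leaf is a node with no children — equivalently, the end of a word that is not a proper prefix of any other stored word.
Those words: "gzegsezs", "zsexggsezs", "zsgsseszee", "zszzezzzezg", "zszzsggsezg", "zszzsggzes", "zszzsxzzzs", "zszzx", "zszzzxgezxx", "zxggz"
Leaf count: 10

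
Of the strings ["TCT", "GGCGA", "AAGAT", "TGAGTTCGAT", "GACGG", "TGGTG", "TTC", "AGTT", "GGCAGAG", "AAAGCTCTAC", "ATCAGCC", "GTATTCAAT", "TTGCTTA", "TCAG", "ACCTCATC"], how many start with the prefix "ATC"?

1

Walk to "ATC"; the words in its subtree are exactly those with that prefix.
Matches: "ATCAGCC"
Count: 1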